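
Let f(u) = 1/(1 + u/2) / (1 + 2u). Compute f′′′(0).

Expand each factor separately, then convolve coefficients.
The coefficient of u^3 in the expansion is -85/8, so f′′′(0) = 3! * (-85/8) = -255/4.

-255/4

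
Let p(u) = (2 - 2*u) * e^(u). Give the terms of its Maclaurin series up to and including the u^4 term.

Distribute the polynomial across the series and collect like powers.
p(0) = 2
p′(0) = 0
p′′(0) = -2
p′′′(0) = -4
p^(4)(0) = -6
The Taylor polynomial is Σ p^(k)(0)/k! · u^k.

-u^4/4 - 2*u^3/3 - u^2 + 2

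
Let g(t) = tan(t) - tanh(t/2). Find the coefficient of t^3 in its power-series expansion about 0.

3/8

Add the two expansions coefficient-wise.
g(0) = 0
g′(0) = 1/2
g′′(0) = 0
g′′′(0) = 9/4
Dividing each by k! gives the coefficients c_0, ..., c_3.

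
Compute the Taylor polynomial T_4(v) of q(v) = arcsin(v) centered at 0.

[v^0] = 0;  [v^1] = 1;  [v^2] = 0;  [v^3] = 1/6;  [v^4] = 0.

v^3/6 + v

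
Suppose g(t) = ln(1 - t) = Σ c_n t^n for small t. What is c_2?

-1/2

g(0) = 0
g′(0) = -1
g′′(0) = -1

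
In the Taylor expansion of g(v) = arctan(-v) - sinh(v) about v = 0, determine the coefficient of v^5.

-5/24

Combine the two series term by term.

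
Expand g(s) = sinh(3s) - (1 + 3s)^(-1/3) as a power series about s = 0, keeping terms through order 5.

Combine the two series term by term.
[s^0] = -1;  [s^1] = 4;  [s^2] = -2;  [s^3] = 55/6;  [s^4] = -35/3;  [s^5] = 3883/120.

3883*s^5/120 - 35*s^4/3 + 55*s^3/6 - 2*s^2 + 4*s - 1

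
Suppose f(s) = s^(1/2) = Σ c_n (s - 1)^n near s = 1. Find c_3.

1/16

Differentiate repeatedly and evaluate at the center.
[(s - 1)^0] = 1;  [(s - 1)^1] = 1/2;  [(s - 1)^2] = -1/8;  [(s - 1)^3] = 1/16.
So c_3 = f′′′(1)/3! = 1/16.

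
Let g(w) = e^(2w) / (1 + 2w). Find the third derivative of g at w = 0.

Expand each factor separately, then convolve coefficients.
The coefficient of w^3 in the expansion is -8/3, so g′′′(0) = 3! * (-8/3) = -16.

-16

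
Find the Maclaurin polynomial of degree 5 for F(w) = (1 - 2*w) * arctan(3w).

243*w^5/5 + 18*w^4 - 9*w^3 - 6*w^2 + 3*w

Multiply each power in the prefactor through the base expansion.
[w^0] = 0;  [w^1] = 3;  [w^2] = -6;  [w^3] = -9;  [w^4] = 18;  [w^5] = 243/5.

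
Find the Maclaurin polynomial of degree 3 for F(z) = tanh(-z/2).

z^3/24 - z/2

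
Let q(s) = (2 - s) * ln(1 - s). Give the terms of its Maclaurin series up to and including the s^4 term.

Shift and add copies of the series according to the polynomial's terms.
[s^0] = 0;  [s^1] = -2;  [s^2] = 0;  [s^3] = -1/6;  [s^4] = -1/6.

-s^4/6 - s^3/6 - 2*s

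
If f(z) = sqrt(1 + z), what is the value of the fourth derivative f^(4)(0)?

Compute the successive derivatives at the expansion point and divide by k!.
From the series, [z^4] f = -5/128; multiply by 4! = 24 to get -15/16.

-15/16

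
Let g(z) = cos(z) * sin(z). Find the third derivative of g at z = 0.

-4

Multiply the two series term by term and collect like powers.
From the series, [z^3] g = -2/3; multiply by 3! = 6 to get -4.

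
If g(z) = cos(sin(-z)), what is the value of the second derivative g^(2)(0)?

-1

Substitute the inner expansion into the outer series and collect powers.
The coefficient of z^2 in the expansion is -1/2, so g′′(0) = 2! * (-1/2) = -1.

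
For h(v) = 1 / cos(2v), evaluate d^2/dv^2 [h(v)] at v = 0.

4

Divide the numerator series by the denominator series (power-series long division).
From the series, [v^2] h = 2; multiply by 2! = 2 to get 4.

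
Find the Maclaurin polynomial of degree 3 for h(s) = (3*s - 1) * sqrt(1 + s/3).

-19*s^3/432 + 37*s^2/72 + 17*s/6 - 1

Distribute the polynomial across the series and collect like powers.
h(0) = -1
h′(0) = 17/6
h′′(0) = 37/36
h′′′(0) = -19/72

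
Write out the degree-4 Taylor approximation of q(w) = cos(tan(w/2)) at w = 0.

Compose series: expand the inner function first, then feed it into the outer expansion.

-7*w^4/384 - w^2/8 + 1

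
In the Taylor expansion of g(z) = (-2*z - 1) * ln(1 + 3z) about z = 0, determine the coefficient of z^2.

Shift and add copies of the series according to the polynomial's terms.
g(0) = 0
g′(0) = -3
g′′(0) = -3

-3/2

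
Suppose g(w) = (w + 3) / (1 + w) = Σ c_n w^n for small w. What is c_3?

-2

Shift and add copies of the series according to the polynomial's terms.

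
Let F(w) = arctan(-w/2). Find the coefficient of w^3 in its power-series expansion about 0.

1/24

[w^0] = 0;  [w^1] = -1/2;  [w^2] = 0;  [w^3] = 1/24.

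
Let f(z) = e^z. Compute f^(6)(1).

From the series, [(z - 1)^6] f = e/720; multiply by 6! = 720 to get e.

e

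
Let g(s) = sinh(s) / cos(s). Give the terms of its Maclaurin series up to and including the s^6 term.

3*s^5/10 + 2*s^3/3 + s

Write the quotient as an unknown series and match coefficients against numerator = denominator · series.
g(0) = 0
g′(0) = 1
g′′(0) = 0
g′′′(0) = 4
g^(4)(0) = 0
g^(5)(0) = 36
g^(6)(0) = 0
Then c_k = g^(k)(0)/k! gives each Taylor coefficient.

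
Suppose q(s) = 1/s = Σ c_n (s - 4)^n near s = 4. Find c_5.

-1/4096

q(4) = 1/4
q′(4) = -1/16
q′′(4) = 1/32
q′′′(4) = -3/128
q^(4)(4) = 3/128
q^(5)(4) = -15/512
The Taylor polynomial is Σ q^(k)(4)/k! · (s - 4)^k.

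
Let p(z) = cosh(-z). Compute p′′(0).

From the series, [z^2] p = 1/2; multiply by 2! = 2 to get 1.

1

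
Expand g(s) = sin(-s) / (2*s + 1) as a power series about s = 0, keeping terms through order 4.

23*s^4/3 - 23*s^3/6 + 2*s^2 - s

Expand 1/(denominator) as a geometric series and multiply by the numerator's series.
g(0) = 0
g′(0) = -1
g′′(0) = 4
g′′′(0) = -23
g^(4)(0) = 184
Then c_k = g^(k)(0)/k! gives each Taylor coefficient.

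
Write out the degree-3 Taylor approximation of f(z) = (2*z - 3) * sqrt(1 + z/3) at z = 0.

-5*z^3/144 + 3*z^2/8 + 3*z/2 - 3

Shift and add copies of the series according to the polynomial's terms.
f(0) = -3
f′(0) = 3/2
f′′(0) = 3/4
f′′′(0) = -5/24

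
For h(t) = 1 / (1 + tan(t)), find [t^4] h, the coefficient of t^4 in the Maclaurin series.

Write 1/(1+u) = 1 - u + u^2 - u^3 + ... and substitute the series for u.
h(0) = 1
h′(0) = -1
h′′(0) = 2
h′′′(0) = -8
h^(4)(0) = 40

5/3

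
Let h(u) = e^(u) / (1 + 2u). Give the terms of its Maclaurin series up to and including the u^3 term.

Write out both Maclaurin series and multiply, keeping only the needed powers.
[u^0] = 1;  [u^1] = -1;  [u^2] = 5/2;  [u^3] = -29/6.

-29*u^3/6 + 5*u^2/2 - u + 1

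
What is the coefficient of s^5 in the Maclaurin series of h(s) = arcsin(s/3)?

1/3240

[s^0] = 0;  [s^1] = 1/3;  [s^2] = 0;  [s^3] = 1/162;  [s^4] = 0;  [s^5] = 1/3240.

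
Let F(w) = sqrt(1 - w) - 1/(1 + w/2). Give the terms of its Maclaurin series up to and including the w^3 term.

w^3/16 - 3*w^2/8

Add the two expansions coefficient-wise.
F(0) = 0
F′(0) = 0
F′′(0) = -3/4
F′′′(0) = 3/8
Then c_k = F^(k)(0)/k! gives each Taylor coefficient.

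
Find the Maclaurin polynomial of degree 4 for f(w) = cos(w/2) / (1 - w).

337*w^4/384 + 7*w^3/8 + 7*w^2/8 + w + 1

Take the Cauchy product of the two expansions.
f(0) = 1
f′(0) = 1
f′′(0) = 7/4
f′′′(0) = 21/4
f^(4)(0) = 337/16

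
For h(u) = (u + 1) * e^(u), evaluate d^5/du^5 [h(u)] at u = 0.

Multiply each power in the prefactor through the base expansion.
From the series, [u^5] h = 1/20; multiply by 5! = 120 to get 6.

6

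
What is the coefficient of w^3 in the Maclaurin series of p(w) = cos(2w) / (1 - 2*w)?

Multiply the numerator's expansion by the denominator's geometric series.
p(0) = 1
p′(0) = 2
p′′(0) = 4
p′′′(0) = 24
Then c_k = p^(k)(0)/k! gives each Taylor coefficient.

4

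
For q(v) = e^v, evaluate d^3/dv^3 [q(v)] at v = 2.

The coefficient of (v - 2)^3 in the expansion is e^(2)/6, so q′′′(2) = 3! * (e^(2)/6) = e^(2).

e^(2)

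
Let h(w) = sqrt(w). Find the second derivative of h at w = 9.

-1/108

From the series, [(w - 9)^2] h = -1/216; multiply by 2! = 2 to get -1/108.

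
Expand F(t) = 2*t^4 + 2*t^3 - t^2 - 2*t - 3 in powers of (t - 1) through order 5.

2*(t - 1)^4 + 10*(t - 1)^3 + 17*(t - 1)^2 + 10*(t - 1) - 2

[(t - 1)^0] = -2;  [(t - 1)^1] = 10;  [(t - 1)^2] = 17;  [(t - 1)^3] = 10;  [(t - 1)^4] = 2;  [(t - 1)^5] = 0.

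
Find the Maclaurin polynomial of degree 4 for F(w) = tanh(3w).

F(0) = 0
F′(0) = 3
F′′(0) = 0
F′′′(0) = -54
F^(4)(0) = 0

-9*w^3 + 3*w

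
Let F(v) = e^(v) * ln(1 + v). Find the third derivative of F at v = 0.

Multiply the two series term by term and collect like powers.
The coefficient of v^3 in the expansion is 1/3, so F′′′(0) = 3! * (1/3) = 2.

2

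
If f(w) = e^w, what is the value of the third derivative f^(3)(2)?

Use the known series and substitute for the argument.
From the series, [(w - 2)^3] f = e^(2)/6; multiply by 3! = 6 to get e^(2).

e^(2)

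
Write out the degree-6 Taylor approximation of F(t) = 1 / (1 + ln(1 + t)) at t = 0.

3289*t^6/360 - 347*t^5/60 + 11*t^4/3 - 7*t^3/3 + 3*t^2/2 - t + 1

Expand as Σ (-1)^k u^k with u equal to the inner function's series.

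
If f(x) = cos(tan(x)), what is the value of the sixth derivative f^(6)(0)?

-97

Substitute the inner expansion into the outer series and collect powers.
The coefficient of x^6 in the expansion is -97/720, so f^(6)(0) = 6! * (-97/720) = -97.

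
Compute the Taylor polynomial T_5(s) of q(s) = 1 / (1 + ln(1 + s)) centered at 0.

Write 1/(1+u) = 1 - u + u^2 - u^3 + ... and substitute the series for u.
q(0) = 1
q′(0) = -1
q′′(0) = 3
q′′′(0) = -14
q^(4)(0) = 88
q^(5)(0) = -694

-347*s^5/60 + 11*s^4/3 - 7*s^3/3 + 3*s^2/2 - s + 1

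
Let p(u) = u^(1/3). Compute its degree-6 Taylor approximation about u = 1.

-154*(u - 1)^6/6561 + 22*(u - 1)^5/729 - 10*(u - 1)^4/243 + 5*(u - 1)^3/81 - (u - 1)^2/9 + (u - 1)/3 + 1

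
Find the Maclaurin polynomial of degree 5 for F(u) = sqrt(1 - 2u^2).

Compute the successive derivatives at the expansion point and divide by k!.
F(0) = 1
F′(0) = 0
F′′(0) = -2
F′′′(0) = 0
F^(4)(0) = -12
F^(5)(0) = 0
Then c_k = F^(k)(0)/k! gives each Taylor coefficient.

-u^4/2 - u^2 + 1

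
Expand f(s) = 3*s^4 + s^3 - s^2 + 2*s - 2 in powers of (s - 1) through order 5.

3*(s - 1)^4 + 13*(s - 1)^3 + 20*(s - 1)^2 + 15*(s - 1) + 3

f(1) = 3
f′(1) = 15
f′′(1) = 40
f′′′(1) = 78
f^(4)(1) = 72
f^(5)(1) = 0
Dividing each by k! gives the coefficients c_0, ..., c_5.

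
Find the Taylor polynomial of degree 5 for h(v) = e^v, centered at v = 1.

e*(v - 1)^5/120 + e*(v - 1)^4/24 + e*(v - 1)^3/6 + e*(v - 1)^2/2 + e*(v - 1) + e

h(1) = e
h′(1) = e
h′′(1) = e
h′′′(1) = e
h^(4)(1) = e
h^(5)(1) = e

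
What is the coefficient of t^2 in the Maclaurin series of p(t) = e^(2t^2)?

p(0) = 1
p′(0) = 0
p′′(0) = 4
So c_2 = p′′(0)/2! = 2.

2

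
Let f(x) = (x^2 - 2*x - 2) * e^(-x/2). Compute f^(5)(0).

Shift and add copies of the series according to the polynomial's terms.
From the series, [x^5] f = -49/1920; multiply by 5! = 120 to get -49/16.

-49/16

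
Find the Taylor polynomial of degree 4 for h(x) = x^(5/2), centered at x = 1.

-5*(x - 1)^4/128 + 5*(x - 1)^3/16 + 15*(x - 1)^2/8 + 5*(x - 1)/2 + 1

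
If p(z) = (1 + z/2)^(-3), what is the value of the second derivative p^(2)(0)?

From the series, [z^2] p = 3/2; multiply by 2! = 2 to get 3.

3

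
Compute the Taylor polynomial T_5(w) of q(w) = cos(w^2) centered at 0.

1 - w^4/2

[w^0] = 1;  [w^1] = 0;  [w^2] = 0;  [w^3] = 0;  [w^4] = -1/2;  [w^5] = 0.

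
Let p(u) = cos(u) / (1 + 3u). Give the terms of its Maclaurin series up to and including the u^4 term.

Write out both Maclaurin series and multiply, keeping only the needed powers.
p(0) = 1
p′(0) = -3
p′′(0) = 17
p′′′(0) = -153
p^(4)(0) = 1837

1837*u^4/24 - 51*u^3/2 + 17*u^2/2 - 3*u + 1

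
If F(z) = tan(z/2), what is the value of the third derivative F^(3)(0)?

The coefficient of z^3 in the expansion is 1/24, so F′′′(0) = 3! * (1/24) = 1/4.

1/4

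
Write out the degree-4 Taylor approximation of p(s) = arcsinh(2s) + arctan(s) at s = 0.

Add the two expansions coefficient-wise.

-5*s^3/3 + 3*s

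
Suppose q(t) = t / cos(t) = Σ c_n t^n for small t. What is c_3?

1/2

Invert the denominator's series and multiply.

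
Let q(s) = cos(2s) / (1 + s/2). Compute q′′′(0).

Expand each factor separately, then convolve coefficients.
From the series, [s^3] q = 7/8; multiply by 3! = 6 to get 21/4.

21/4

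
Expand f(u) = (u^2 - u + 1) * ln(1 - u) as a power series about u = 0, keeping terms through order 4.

Distribute the polynomial across the series and collect like powers.
f(0) = 0
f′(0) = -1
f′′(0) = 1
f′′′(0) = -5
f^(4)(0) = -10
Then c_k = f^(k)(0)/k! gives each Taylor coefficient.

-5*u^4/12 - 5*u^3/6 + u^2/2 - u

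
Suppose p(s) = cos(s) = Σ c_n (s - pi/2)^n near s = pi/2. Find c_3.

1/6

[(s - pi/2)^0] = 0;  [(s - pi/2)^1] = -1;  [(s - pi/2)^2] = 0;  [(s - pi/2)^3] = 1/6.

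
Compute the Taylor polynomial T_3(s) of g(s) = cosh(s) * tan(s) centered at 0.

5*s^3/6 + s

Expand each factor separately, then convolve coefficients.
[s^0] = 0;  [s^1] = 1;  [s^2] = 0;  [s^3] = 5/6.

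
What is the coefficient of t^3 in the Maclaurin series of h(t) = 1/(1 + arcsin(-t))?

Compose series: expand the inner function first, then feed it into the outer expansion.

7/6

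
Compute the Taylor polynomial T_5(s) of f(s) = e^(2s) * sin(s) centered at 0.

41*s^5/120 + s^4 + 11*s^3/6 + 2*s^2 + s

Write out both Maclaurin series and multiply, keeping only the needed powers.
f(0) = 0
f′(0) = 1
f′′(0) = 4
f′′′(0) = 11
f^(4)(0) = 24
f^(5)(0) = 41
The Taylor polynomial is Σ f^(k)(0)/k! · s^k.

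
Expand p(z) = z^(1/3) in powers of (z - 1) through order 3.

[(z - 1)^0] = 1;  [(z - 1)^1] = 1/3;  [(z - 1)^2] = -1/9;  [(z - 1)^3] = 5/81.

5*(z - 1)^3/81 - (z - 1)^2/9 + (z - 1)/3 + 1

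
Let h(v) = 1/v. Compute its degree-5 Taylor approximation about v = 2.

h(2) = 1/2
h′(2) = -1/4
h′′(2) = 1/4
h′′′(2) = -3/8
h^(4)(2) = 3/4
h^(5)(2) = -15/8

-(v - 2)^5/64 + (v - 2)^4/32 - (v - 2)^3/16 + (v - 2)^2/8 - (v - 2)/4 + 1/2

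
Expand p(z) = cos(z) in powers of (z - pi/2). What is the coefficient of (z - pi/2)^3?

Apply the Taylor formula c_k = f^(k)(a)/k!.

1/6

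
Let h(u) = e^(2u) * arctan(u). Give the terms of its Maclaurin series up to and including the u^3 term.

Multiply the two series term by term and collect like powers.
[u^0] = 0;  [u^1] = 1;  [u^2] = 2;  [u^3] = 5/3.

5*u^3/3 + 2*u^2 + u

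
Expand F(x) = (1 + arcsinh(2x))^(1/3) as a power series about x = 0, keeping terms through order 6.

-33152*x^6/32805 + 2836*x^5/3645 - 16*x^4/243 + 4*x^3/81 - 4*x^2/9 + 2*x/3 + 1

Compose series: expand the inner function first, then feed it into the outer expansion.
F(0) = 1
F′(0) = 2/3
F′′(0) = -8/9
F′′′(0) = 8/27
F^(4)(0) = -128/81
F^(5)(0) = 22688/243
F^(6)(0) = -530432/729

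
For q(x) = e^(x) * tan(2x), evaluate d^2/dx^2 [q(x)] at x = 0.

Write out both Maclaurin series and multiply, keeping only the needed powers.
The coefficient of x^2 in the expansion is 2, so q′′(0) = 2! * (2) = 4.

4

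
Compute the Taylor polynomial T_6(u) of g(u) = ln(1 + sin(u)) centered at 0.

-u^6/45 + u^5/24 - u^4/12 + u^3/6 - u^2/2 + u

Let u equal the inner series; expand the outer function in u and truncate.
g(0) = 0
g′(0) = 1
g′′(0) = -1
g′′′(0) = 1
g^(4)(0) = -2
g^(5)(0) = 5
g^(6)(0) = -16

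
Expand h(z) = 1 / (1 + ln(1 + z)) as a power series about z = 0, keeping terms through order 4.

11*z^4/3 - 7*z^3/3 + 3*z^2/2 - z + 1

Use the geometric series for the reciprocal, then substitute.
h(0) = 1
h′(0) = -1
h′′(0) = 3
h′′′(0) = -14
h^(4)(0) = 88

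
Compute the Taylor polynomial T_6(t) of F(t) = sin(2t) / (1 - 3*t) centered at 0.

2254*t^6/5 + 2254*t^5/15 + 50*t^4 + 50*t^3/3 + 6*t^2 + 2*t

Multiply the numerator's expansion by the denominator's geometric series.
F(0) = 0
F′(0) = 2
F′′(0) = 12
F′′′(0) = 100
F^(4)(0) = 1200
F^(5)(0) = 18032
F^(6)(0) = 324576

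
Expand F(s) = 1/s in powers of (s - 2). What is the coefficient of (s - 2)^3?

[(s - 2)^0] = 1/2;  [(s - 2)^1] = -1/4;  [(s - 2)^2] = 1/8;  [(s - 2)^3] = -1/16.
So c_3 = F′′′(2)/3! = -1/16.

-1/16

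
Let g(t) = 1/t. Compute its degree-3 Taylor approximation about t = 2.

-(t - 2)^3/16 + (t - 2)^2/8 - (t - 2)/4 + 1/2

Compute the successive derivatives at the expansion point and divide by k!.
g(2) = 1/2
g′(2) = -1/4
g′′(2) = 1/4
g′′′(2) = -3/8
The Taylor polynomial is Σ g^(k)(2)/k! · (t - 2)^k.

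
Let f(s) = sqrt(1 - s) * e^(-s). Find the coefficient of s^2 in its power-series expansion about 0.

7/8

Expand each factor separately, then convolve coefficients.
f(0) = 1
f′(0) = -3/2
f′′(0) = 7/4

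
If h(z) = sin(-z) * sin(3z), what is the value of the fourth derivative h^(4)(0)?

120

Expand each factor separately, then convolve coefficients.
The coefficient of z^4 in the expansion is 5, so h^(4)(0) = 4! * (5) = 120.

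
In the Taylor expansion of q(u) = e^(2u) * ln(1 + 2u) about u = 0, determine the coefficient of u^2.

2

Multiply the two series term by term and collect like powers.
q(0) = 0
q′(0) = 2
q′′(0) = 4
So c_2 = q′′(0)/2! = 2.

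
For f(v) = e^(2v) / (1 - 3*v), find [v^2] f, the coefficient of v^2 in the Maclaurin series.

17

Multiply the numerator's expansion by the denominator's geometric series.
So c_2 = f′′(0)/2! = 17.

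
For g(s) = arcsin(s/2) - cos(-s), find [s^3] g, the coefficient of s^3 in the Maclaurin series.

1/48

Combine the two series term by term.
[s^0] = -1;  [s^1] = 1/2;  [s^2] = 1/2;  [s^3] = 1/48.
So c_3 = g′′′(0)/3! = 1/48.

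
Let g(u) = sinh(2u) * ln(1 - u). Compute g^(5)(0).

Take the Cauchy product of the two expansions.
The coefficient of u^5 in the expansion is -7/6, so g^(5)(0) = 5! * (-7/6) = -140.

-140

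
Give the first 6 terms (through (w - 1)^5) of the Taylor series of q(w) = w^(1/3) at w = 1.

q(1) = 1
q′(1) = 1/3
q′′(1) = -2/9
q′′′(1) = 10/27
q^(4)(1) = -80/81
q^(5)(1) = 880/243
The Taylor polynomial is Σ q^(k)(1)/k! · (w - 1)^k.

22*(w - 1)^5/729 - 10*(w - 1)^4/243 + 5*(w - 1)^3/81 - (w - 1)^2/9 + (w - 1)/3 + 1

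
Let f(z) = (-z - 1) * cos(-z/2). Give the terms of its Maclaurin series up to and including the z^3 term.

z^3/8 + z^2/8 - z - 1

Distribute the polynomial across the series and collect like powers.
f(0) = -1
f′(0) = -1
f′′(0) = 1/4
f′′′(0) = 3/4
Dividing each by k! gives the coefficients c_0, ..., c_3.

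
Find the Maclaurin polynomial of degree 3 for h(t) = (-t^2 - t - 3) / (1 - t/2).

Shift and add copies of the series according to the polynomial's terms.
[t^0] = -3;  [t^1] = -5/2;  [t^2] = -9/4;  [t^3] = -9/8.

-9*t^3/8 - 9*t^2/4 - 5*t/2 - 3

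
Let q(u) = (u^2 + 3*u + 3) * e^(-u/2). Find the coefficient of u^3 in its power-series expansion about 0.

Distribute the polynomial across the series and collect like powers.

-3/16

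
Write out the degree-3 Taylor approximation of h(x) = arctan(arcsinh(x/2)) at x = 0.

-x^3/16 + x/2

Let u equal the inner series; expand the outer function in u and truncate.
h(0) = 0
h′(0) = 1/2
h′′(0) = 0
h′′′(0) = -3/8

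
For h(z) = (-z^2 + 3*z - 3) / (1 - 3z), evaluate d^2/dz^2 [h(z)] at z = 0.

Multiply each power in the prefactor through the base expansion.
The coefficient of z^2 in the expansion is -19, so h′′(0) = 2! * (-19) = -38.

-38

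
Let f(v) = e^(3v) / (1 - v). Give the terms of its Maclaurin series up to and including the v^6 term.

1553*v^6/80 + 92*v^5/5 + 131*v^4/8 + 13*v^3 + 17*v^2/2 + 4*v + 1

Write out both Maclaurin series and multiply, keeping only the needed powers.
f(0) = 1
f′(0) = 4
f′′(0) = 17
f′′′(0) = 78
f^(4)(0) = 393
f^(5)(0) = 2208
f^(6)(0) = 13977
Then c_k = f^(k)(0)/k! gives each Taylor coefficient.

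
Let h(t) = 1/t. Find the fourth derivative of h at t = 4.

3/128

Differentiate repeatedly and evaluate at the center.
The coefficient of (t - 4)^4 in the expansion is 1/1024, so h^(4)(4) = 4! * (1/1024) = 3/128.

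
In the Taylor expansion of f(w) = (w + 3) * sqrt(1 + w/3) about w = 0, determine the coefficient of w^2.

1/8

Distribute the polynomial across the series and collect like powers.
So c_2 = f′′(0)/2! = 1/8.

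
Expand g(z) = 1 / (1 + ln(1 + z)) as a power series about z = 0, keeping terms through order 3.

-7*z^3/3 + 3*z^2/2 - z + 1

Expand as Σ (-1)^k u^k with u equal to the inner function's series.
[z^0] = 1;  [z^1] = -1;  [z^2] = 3/2;  [z^3] = -7/3.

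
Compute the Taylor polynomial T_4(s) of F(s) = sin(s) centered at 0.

-s^3/6 + s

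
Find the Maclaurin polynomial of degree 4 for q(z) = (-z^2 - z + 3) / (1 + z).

Multiply each power in the prefactor through the base expansion.
[z^0] = 3;  [z^1] = -4;  [z^2] = 3;  [z^3] = -3;  [z^4] = 3.

3*z^4 - 3*z^3 + 3*z^2 - 4*z + 3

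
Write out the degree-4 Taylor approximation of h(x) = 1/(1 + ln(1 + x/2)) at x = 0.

11*x^4/48 - 7*x^3/24 + 3*x^2/8 - x/2 + 1

Substitute the inner expansion into the outer series and collect powers.
h(0) = 1
h′(0) = -1/2
h′′(0) = 3/4
h′′′(0) = -7/4
h^(4)(0) = 11/2
Then c_k = h^(k)(0)/k! gives each Taylor coefficient.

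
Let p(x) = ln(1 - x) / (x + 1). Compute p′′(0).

Expand 1/(denominator) as a geometric series and multiply by the numerator's series.
From the series, [x^2] p = 1/2; multiply by 2! = 2 to get 1.

1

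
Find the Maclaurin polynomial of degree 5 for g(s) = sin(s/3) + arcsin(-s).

Combine the two series term by term.
g(0) = 0
g′(0) = -2/3
g′′(0) = 0
g′′′(0) = -28/27
g^(4)(0) = 0
g^(5)(0) = -2186/243
The Taylor polynomial is Σ g^(k)(0)/k! · s^k.

-1093*s^5/14580 - 14*s^3/81 - 2*s/3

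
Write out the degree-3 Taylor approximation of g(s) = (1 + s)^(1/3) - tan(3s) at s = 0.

-724*s^3/81 - s^2/9 - 8*s/3 + 1

Expand each term separately and add.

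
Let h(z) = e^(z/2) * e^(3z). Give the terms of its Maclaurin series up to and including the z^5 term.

16807*z^5/3840 + 2401*z^4/384 + 343*z^3/48 + 49*z^2/8 + 7*z/2 + 1

Expand each factor separately, then convolve coefficients.
[z^0] = 1;  [z^1] = 7/2;  [z^2] = 49/8;  [z^3] = 343/48;  [z^4] = 2401/384;  [z^5] = 16807/3840.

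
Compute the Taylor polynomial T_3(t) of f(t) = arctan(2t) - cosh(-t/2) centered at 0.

Combine the two series term by term.
f(0) = -1
f′(0) = 2
f′′(0) = -1/4
f′′′(0) = -16

-8*t^3/3 - t^2/8 + 2*t - 1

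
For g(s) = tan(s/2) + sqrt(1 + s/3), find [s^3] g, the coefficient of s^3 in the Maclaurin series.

19/432

Expand each term separately and add.
g(0) = 1
g′(0) = 2/3
g′′(0) = -1/36
g′′′(0) = 19/72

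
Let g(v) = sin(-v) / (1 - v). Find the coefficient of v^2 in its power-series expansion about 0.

-1

Write out both Maclaurin series and multiply, keeping only the needed powers.
g(0) = 0
g′(0) = -1
g′′(0) = -2
The Taylor polynomial is Σ g^(k)(0)/k! · v^k.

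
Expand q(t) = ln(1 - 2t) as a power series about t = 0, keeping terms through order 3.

Apply the Taylor formula c_k = f^(k)(a)/k!.
q(0) = 0
q′(0) = -2
q′′(0) = -4
q′′′(0) = -16

-8*t^3/3 - 2*t^2 - 2*t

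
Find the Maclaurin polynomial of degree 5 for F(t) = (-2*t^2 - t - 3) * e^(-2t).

Multiply each power in the prefactor through the base expansion.
F(0) = -3
F′(0) = 5
F′′(0) = -12
F′′′(0) = 36
F^(4)(0) = -112
F^(5)(0) = 336

14*t^5/5 - 14*t^4/3 + 6*t^3 - 6*t^2 + 5*t - 3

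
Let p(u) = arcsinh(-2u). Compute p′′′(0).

Use the known series and substitute for the argument.
The coefficient of u^3 in the expansion is 4/3, so p′′′(0) = 3! * (4/3) = 8.

8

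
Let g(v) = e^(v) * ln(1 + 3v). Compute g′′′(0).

36

Multiply the two series term by term and collect like powers.
The coefficient of v^3 in the expansion is 6, so g′′′(0) = 3! * (6) = 36.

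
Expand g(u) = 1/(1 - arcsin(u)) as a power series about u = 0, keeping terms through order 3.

Substitute the inner expansion into the outer series and collect powers.
g(0) = 1
g′(0) = 1
g′′(0) = 2
g′′′(0) = 7

7*u^3/6 + u^2 + u + 1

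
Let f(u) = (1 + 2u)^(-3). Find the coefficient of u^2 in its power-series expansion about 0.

24

Differentiate repeatedly and evaluate at the center.
f(0) = 1
f′(0) = -6
f′′(0) = 48
So c_2 = f′′(0)/2! = 24.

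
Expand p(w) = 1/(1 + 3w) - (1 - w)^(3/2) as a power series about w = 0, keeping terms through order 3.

Add the two expansions coefficient-wise.
p(0) = 0
p′(0) = -3/2
p′′(0) = 69/4
p′′′(0) = -1299/8
Dividing each by k! gives the coefficients c_0, ..., c_3.

-433*w^3/16 + 69*w^2/8 - 3*w/2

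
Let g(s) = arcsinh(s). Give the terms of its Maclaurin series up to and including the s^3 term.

-s^3/6 + s

g(0) = 0
g′(0) = 1
g′′(0) = 0
g′′′(0) = -1
Dividing each by k! gives the coefficients c_0, ..., c_3.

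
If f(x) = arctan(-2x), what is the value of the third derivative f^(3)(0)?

The coefficient of x^3 in the expansion is 8/3, so f′′′(0) = 3! * (8/3) = 16.

16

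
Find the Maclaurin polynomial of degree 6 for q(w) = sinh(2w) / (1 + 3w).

Take the Cauchy product of the two expansions.
q(0) = 0
q′(0) = 2
q′′(0) = -12
q′′′(0) = 116
q^(4)(0) = -1392
q^(5)(0) = 20912
q^(6)(0) = -376416

-2614*w^6/5 + 2614*w^5/15 - 58*w^4 + 58*w^3/3 - 6*w^2 + 2*w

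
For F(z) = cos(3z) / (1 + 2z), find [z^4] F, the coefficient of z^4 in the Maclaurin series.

11/8

Multiply the two series term by term and collect like powers.
F(0) = 1
F′(0) = -2
F′′(0) = -1
F′′′(0) = 6
F^(4)(0) = 33
So c_4 = F^(4)(0)/4! = 11/8.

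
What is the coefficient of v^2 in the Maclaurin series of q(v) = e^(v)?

q(0) = 1
q′(0) = 1
q′′(0) = 1
So c_2 = q′′(0)/2! = 1/2.

1/2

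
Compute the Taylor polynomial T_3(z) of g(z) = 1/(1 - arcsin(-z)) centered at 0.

Let u equal the inner series; expand the outer function in u and truncate.
g(0) = 1
g′(0) = -1
g′′(0) = 2
g′′′(0) = -7
The Taylor polynomial is Σ g^(k)(0)/k! · z^k.

-7*z^3/6 + z^2 - z + 1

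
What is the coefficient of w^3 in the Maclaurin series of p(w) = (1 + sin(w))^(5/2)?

Substitute the inner expansion into the outer series and collect powers.
p(0) = 1
p′(0) = 5/2
p′′(0) = 15/4
p′′′(0) = -5/8
Then c_k = p^(k)(0)/k! gives each Taylor coefficient.

-5/48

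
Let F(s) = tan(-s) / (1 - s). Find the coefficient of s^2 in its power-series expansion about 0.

Take the Cauchy product of the two expansions.
F(0) = 0
F′(0) = -1
F′′(0) = -2
So c_2 = F′′(0)/2! = -1.

-1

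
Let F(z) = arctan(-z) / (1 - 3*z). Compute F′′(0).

-6

Multiply the numerator's expansion by the denominator's geometric series.
The coefficient of z^2 in the expansion is -3, so F′′(0) = 2! * (-3) = -6.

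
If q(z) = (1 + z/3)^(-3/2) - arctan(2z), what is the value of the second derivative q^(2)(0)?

Add the two expansions coefficient-wise.
The coefficient of z^2 in the expansion is 5/24, so q′′(0) = 2! * (5/24) = 5/12.

5/12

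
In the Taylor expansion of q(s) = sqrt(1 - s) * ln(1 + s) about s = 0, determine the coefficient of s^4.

-5/12

Multiply the two series term by term and collect like powers.
[s^0] = 0;  [s^1] = 1;  [s^2] = -1;  [s^3] = 11/24;  [s^4] = -5/12.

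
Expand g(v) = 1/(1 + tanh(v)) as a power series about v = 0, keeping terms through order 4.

v^4/3 - 2*v^3/3 + v^2 - v + 1

Substitute the inner expansion into the outer series and collect powers.
g(0) = 1
g′(0) = -1
g′′(0) = 2
g′′′(0) = -4
g^(4)(0) = 8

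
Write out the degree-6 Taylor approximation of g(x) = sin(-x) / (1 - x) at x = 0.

Expand each factor separately, then convolve coefficients.

-101*x^6/120 - 101*x^5/120 - 5*x^4/6 - 5*x^3/6 - x^2 - x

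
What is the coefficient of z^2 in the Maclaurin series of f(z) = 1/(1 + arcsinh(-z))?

1

Let u equal the inner series; expand the outer function in u and truncate.
[z^0] = 1;  [z^1] = 1;  [z^2] = 1.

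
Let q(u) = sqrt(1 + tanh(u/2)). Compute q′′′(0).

Let u equal the inner series; expand the outer function in u and truncate.
From the series, [u^3] q = -5/384; multiply by 3! = 6 to get -5/64.

-5/64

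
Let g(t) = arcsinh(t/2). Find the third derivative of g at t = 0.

From the series, [t^3] g = -1/48; multiply by 3! = 6 to get -1/8.

-1/8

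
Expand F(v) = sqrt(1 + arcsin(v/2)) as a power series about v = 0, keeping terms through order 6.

-3169*v^6/2949120 + 123*v^5/40960 - 31*v^4/6144 + 7*v^3/384 - v^2/32 + v/4 + 1

Substitute the inner expansion into the outer series and collect powers.
[v^0] = 1;  [v^1] = 1/4;  [v^2] = -1/32;  [v^3] = 7/384;  [v^4] = -31/6144;  [v^5] = 123/40960;  [v^6] = -3169/2949120.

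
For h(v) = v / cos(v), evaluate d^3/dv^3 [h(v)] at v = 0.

Invert the denominator's series and multiply.
The coefficient of v^3 in the expansion is 1/2, so h′′′(0) = 3! * (1/2) = 3.

3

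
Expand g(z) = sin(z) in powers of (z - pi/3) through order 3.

-(z - pi/3)^3/12 - sqrt(3)*(z - pi/3)^2/4 + (z - pi/3)/2 + sqrt(3)/2

Compute the successive derivatives at the expansion point and divide by k!.
[(z - pi/3)^0] = sqrt(3)/2;  [(z - pi/3)^1] = 1/2;  [(z - pi/3)^2] = -sqrt(3)/4;  [(z - pi/3)^3] = -1/12.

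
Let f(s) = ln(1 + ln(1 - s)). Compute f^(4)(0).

Compose series: expand the inner function first, then feed it into the outer expansion.
From the series, [s^4] f = -35/24; multiply by 4! = 24 to get -35.

-35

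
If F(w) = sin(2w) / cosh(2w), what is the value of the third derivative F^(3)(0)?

Write the quotient as an unknown series and match coefficients against numerator = denominator · series.
From the series, [w^3] F = -16/3; multiply by 3! = 6 to get -32.

-32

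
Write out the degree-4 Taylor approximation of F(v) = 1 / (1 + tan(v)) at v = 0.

Write 1/(1+u) = 1 - u + u^2 - u^3 + ... and substitute the series for u.

5*v^4/3 - 4*v^3/3 + v^2 - v + 1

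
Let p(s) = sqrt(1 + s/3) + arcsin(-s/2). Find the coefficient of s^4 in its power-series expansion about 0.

-5/10368

Combine the two series term by term.
[s^0] = 1;  [s^1] = -1/3;  [s^2] = -1/72;  [s^3] = -1/54;  [s^4] = -5/10368.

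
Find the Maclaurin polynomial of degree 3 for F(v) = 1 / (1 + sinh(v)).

-7*v^3/6 + v^2 - v + 1

Write 1/(1+u) = 1 - u + u^2 - u^3 + ... and substitute the series for u.
F(0) = 1
F′(0) = -1
F′′(0) = 2
F′′′(0) = -7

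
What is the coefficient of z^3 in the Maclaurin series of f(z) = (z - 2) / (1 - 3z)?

-45

Shift and add copies of the series according to the polynomial's terms.
f(0) = -2
f′(0) = -5
f′′(0) = -30
f′′′(0) = -270
So c_3 = f′′′(0)/3! = -45.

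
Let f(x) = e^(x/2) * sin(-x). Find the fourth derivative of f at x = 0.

Take the Cauchy product of the two expansions.
The coefficient of x^4 in the expansion is 1/16, so f^(4)(0) = 4! * (1/16) = 3/2.

3/2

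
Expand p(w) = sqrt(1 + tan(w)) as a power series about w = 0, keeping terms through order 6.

Let u equal the inner series; expand the outer function in u and truncate.
p(0) = 1
p′(0) = 1/2
p′′(0) = -1/4
p′′′(0) = 11/8
p^(4)(0) = -47/16
p^(5)(0) = 601/32
p^(6)(0) = -5521/64

-5521*w^6/46080 + 601*w^5/3840 - 47*w^4/384 + 11*w^3/48 - w^2/8 + w/2 + 1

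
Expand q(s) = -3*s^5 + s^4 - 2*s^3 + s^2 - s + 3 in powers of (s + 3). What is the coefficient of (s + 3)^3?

-284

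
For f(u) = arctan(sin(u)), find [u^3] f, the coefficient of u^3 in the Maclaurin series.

Compose series: expand the inner function first, then feed it into the outer expansion.
f(0) = 0
f′(0) = 1
f′′(0) = 0
f′′′(0) = -3
So c_3 = f′′′(0)/3! = -1/2.

-1/2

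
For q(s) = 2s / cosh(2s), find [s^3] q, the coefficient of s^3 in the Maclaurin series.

Write the quotient as an unknown series and match coefficients against numerator = denominator · series.
q(0) = 0
q′(0) = 2
q′′(0) = 0
q′′′(0) = -24
So c_3 = q′′′(0)/3! = -4.

-4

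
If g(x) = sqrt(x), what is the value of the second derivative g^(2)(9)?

From the series, [(x - 9)^2] g = -1/216; multiply by 2! = 2 to get -1/108.

-1/108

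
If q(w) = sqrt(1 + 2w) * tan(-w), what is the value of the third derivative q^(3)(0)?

1

Write out both Maclaurin series and multiply, keeping only the needed powers.
From the series, [w^3] q = 1/6; multiply by 3! = 6 to get 1.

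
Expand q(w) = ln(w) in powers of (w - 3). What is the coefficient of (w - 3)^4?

[(w - 3)^0] = ln(3);  [(w - 3)^1] = 1/3;  [(w - 3)^2] = -1/18;  [(w - 3)^3] = 1/81;  [(w - 3)^4] = -1/324.

-1/324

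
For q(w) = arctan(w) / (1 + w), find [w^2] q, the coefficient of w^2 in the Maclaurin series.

-1

Multiply the two series term by term and collect like powers.
q(0) = 0
q′(0) = 1
q′′(0) = -2
So c_2 = q′′(0)/2! = -1.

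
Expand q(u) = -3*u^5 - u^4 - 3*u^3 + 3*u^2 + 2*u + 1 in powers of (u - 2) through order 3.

-131*(u - 2)^3 - 279*(u - 2)^2 - 294*(u - 2) - 119

q(2) = -119
q′(2) = -294
q′′(2) = -558
q′′′(2) = -786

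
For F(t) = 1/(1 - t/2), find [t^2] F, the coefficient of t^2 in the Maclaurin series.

1/4

F(0) = 1
F′(0) = 1/2
F′′(0) = 1/2
So c_2 = F′′(0)/2! = 1/4.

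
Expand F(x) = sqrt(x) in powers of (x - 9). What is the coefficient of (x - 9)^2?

-1/216

Differentiate repeatedly and evaluate at the center.
F(9) = 3
F′(9) = 1/6
F′′(9) = -1/108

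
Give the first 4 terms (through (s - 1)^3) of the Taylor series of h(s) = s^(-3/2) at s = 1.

Differentiate repeatedly and evaluate at the center.
h(1) = 1
h′(1) = -3/2
h′′(1) = 15/4
h′′′(1) = -105/8
The Taylor polynomial is Σ h^(k)(1)/k! · (s - 1)^k.

-35*(s - 1)^3/16 + 15*(s - 1)^2/8 - 3*(s - 1)/2 + 1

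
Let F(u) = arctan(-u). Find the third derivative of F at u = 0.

2

The coefficient of u^3 in the expansion is 1/3, so F′′′(0) = 3! * (1/3) = 2.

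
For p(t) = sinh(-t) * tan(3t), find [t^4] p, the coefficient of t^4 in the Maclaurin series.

-19/2

Expand each factor separately, then convolve coefficients.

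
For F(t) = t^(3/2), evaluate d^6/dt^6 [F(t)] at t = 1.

315/64

From the series, [(t - 1)^6] F = 7/1024; multiply by 6! = 720 to get 315/64.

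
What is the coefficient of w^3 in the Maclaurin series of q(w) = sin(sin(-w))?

1/3

Let u equal the inner series; expand the outer function in u and truncate.
q(0) = 0
q′(0) = -1
q′′(0) = 0
q′′′(0) = 2
Dividing each by k! gives the coefficients c_0, ..., c_3.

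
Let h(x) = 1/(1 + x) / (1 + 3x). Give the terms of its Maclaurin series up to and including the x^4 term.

Take the Cauchy product of the two expansions.
h(0) = 1
h′(0) = -4
h′′(0) = 26
h′′′(0) = -240
h^(4)(0) = 2904
Then c_k = h^(k)(0)/k! gives each Taylor coefficient.

121*x^4 - 40*x^3 + 13*x^2 - 4*x + 1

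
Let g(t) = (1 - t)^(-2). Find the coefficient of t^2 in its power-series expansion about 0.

Compute the successive derivatives at the expansion point and divide by k!.
g(0) = 1
g′(0) = 2
g′′(0) = 6
So c_2 = g′′(0)/2! = 3.

3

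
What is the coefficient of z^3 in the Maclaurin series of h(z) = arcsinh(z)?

-1/6

h(0) = 0
h′(0) = 1
h′′(0) = 0
h′′′(0) = -1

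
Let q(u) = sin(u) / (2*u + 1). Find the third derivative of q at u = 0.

Expand 1/(denominator) as a geometric series and multiply by the numerator's series.
From the series, [u^3] q = 23/6; multiply by 3! = 6 to get 23.

23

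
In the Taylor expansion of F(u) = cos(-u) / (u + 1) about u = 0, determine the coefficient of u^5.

Multiply the numerator's expansion by the denominator's geometric series.
F(0) = 1
F′(0) = -1
F′′(0) = 1
F′′′(0) = -3
F^(4)(0) = 13
F^(5)(0) = -65
The Taylor polynomial is Σ F^(k)(0)/k! · u^k.

-13/24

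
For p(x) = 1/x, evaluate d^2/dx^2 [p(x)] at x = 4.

1/32

Apply the Taylor formula c_k = f^(k)(a)/k!.
From the series, [(x - 4)^2] p = 1/64; multiply by 2! = 2 to get 1/32.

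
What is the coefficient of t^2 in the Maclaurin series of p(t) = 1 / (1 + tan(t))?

Expand as Σ (-1)^k u^k with u equal to the inner function's series.
[t^0] = 1;  [t^1] = -1;  [t^2] = 1.

1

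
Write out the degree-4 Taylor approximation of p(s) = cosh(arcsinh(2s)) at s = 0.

-2*s^4 + 2*s^2 + 1

Plug the Maclaurin series of the inner function into that of the outer and collect terms.
p(0) = 1
p′(0) = 0
p′′(0) = 4
p′′′(0) = 0
p^(4)(0) = -48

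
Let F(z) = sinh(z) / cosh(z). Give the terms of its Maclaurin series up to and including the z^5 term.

2*z^5/15 - z^3/3 + z

Divide the numerator series by the denominator series (power-series long division).
F(0) = 0
F′(0) = 1
F′′(0) = 0
F′′′(0) = -2
F^(4)(0) = 0
F^(5)(0) = 16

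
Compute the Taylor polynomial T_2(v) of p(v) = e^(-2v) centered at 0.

2*v^2 - 2*v + 1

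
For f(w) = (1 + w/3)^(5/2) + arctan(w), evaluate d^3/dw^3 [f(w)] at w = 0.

-139/72

Combine the two series term by term.
From the series, [w^3] f = -139/432; multiply by 3! = 6 to get -139/72.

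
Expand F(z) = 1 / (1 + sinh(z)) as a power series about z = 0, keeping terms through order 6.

77*z^6/45 - 181*z^5/120 + 4*z^4/3 - 7*z^3/6 + z^2 - z + 1

Expand as Σ (-1)^k u^k with u equal to the inner function's series.
[z^0] = 1;  [z^1] = -1;  [z^2] = 1;  [z^3] = -7/6;  [z^4] = 4/3;  [z^5] = -181/120;  [z^6] = 77/45.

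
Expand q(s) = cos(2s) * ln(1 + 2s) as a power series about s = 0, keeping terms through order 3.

-4*s^3/3 - 2*s^2 + 2*s

Take the Cauchy product of the two expansions.
q(0) = 0
q′(0) = 2
q′′(0) = -4
q′′′(0) = -8
Then c_k = q^(k)(0)/k! gives each Taylor coefficient.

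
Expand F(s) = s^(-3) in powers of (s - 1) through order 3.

-10*(s - 1)^3 + 6*(s - 1)^2 - 3*(s - 1) + 1

Differentiate repeatedly and evaluate at the center.
F(1) = 1
F′(1) = -3
F′′(1) = 12
F′′′(1) = -60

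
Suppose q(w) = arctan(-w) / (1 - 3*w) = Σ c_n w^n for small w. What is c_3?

Multiply the numerator's expansion by the denominator's geometric series.
q(0) = 0
q′(0) = -1
q′′(0) = -6
q′′′(0) = -52
Dividing each by k! gives the coefficients c_0, ..., c_3.

-26/3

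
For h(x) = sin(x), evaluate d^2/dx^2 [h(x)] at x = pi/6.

-1/2

Apply the Taylor formula c_k = f^(k)(a)/k!.
From the series, [(x - pi/6)^2] h = -1/4; multiply by 2! = 2 to get -1/2.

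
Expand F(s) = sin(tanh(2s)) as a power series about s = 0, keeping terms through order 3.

-4*s^3 + 2*s

Plug the Maclaurin series of the inner function into that of the outer and collect terms.
F(0) = 0
F′(0) = 2
F′′(0) = 0
F′′′(0) = -24
Dividing each by k! gives the coefficients c_0, ..., c_3.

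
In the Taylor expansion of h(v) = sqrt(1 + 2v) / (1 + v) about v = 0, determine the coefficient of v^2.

Take the Cauchy product of the two expansions.
h(0) = 1
h′(0) = 0
h′′(0) = -1
So c_2 = h′′(0)/2! = -1/2.

-1/2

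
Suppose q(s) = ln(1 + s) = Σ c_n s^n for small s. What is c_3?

1/3

q(0) = 0
q′(0) = 1
q′′(0) = -1
q′′′(0) = 2
The Taylor polynomial is Σ q^(k)(0)/k! · s^k.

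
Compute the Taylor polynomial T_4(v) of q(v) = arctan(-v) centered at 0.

v^3/3 - v

q(0) = 0
q′(0) = -1
q′′(0) = 0
q′′′(0) = 2
q^(4)(0) = 0
Dividing each by k! gives the coefficients c_0, ..., c_4.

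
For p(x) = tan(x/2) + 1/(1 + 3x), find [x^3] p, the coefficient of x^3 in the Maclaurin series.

Combine the two series term by term.
p(0) = 1
p′(0) = -5/2
p′′(0) = 18
p′′′(0) = -647/4

-647/24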